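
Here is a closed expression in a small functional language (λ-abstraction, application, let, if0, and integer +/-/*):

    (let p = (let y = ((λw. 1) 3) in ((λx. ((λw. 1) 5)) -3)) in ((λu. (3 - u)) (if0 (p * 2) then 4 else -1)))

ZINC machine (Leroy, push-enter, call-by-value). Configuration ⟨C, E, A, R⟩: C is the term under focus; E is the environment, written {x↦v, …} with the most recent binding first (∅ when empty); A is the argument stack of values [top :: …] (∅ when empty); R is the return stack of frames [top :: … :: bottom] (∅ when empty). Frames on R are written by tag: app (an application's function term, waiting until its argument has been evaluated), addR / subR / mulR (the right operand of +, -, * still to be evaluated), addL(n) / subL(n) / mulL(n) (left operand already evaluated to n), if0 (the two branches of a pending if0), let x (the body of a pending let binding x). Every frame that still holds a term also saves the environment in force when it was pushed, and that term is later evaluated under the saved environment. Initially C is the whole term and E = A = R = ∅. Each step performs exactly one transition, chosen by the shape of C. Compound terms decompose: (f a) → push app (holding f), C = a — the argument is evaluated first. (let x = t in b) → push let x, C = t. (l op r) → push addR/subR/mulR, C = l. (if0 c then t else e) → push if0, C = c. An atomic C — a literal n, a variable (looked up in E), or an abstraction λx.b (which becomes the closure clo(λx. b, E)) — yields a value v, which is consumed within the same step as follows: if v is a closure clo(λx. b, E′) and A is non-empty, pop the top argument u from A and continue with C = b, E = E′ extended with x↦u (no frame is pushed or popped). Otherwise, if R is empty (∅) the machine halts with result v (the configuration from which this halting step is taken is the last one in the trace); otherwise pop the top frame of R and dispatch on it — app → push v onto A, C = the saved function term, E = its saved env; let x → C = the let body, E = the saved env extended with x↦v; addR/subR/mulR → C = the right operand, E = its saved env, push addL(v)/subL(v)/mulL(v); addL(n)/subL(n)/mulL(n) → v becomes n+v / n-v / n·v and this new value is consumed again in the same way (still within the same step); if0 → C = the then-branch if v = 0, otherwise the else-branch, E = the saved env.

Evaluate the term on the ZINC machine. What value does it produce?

Answer: 4

Machine steps:
[0] ⟨C=(let p = (let y = ((λw. 1) 3) in ((λx. ((λw. 1) 5)) -3)) in ((λu. (3 - u)) (if0 (p * 2) then 4 else -1))); E=∅; A=∅; R=∅⟩
[1] ⟨C=(let y = ((λw. 1) 3) in ((λx. ((λw. 1) 5)) -3)); E=∅; A=∅; R=[let p]⟩
[2] ⟨C=((λw. 1) 3); E=∅; A=∅; R=[let y :: let p]⟩
[3] ⟨C=3; E=∅; A=∅; R=[app :: let y :: let p]⟩
[4] ⟨C=(λw. 1); E=∅; A=[3]; R=[let y :: let p]⟩
[5] ⟨C=1; E={w↦3}; A=∅; R=[let y :: let p]⟩
[6] ⟨C=((λx. ((λw. 1) 5)) -3); E={y↦1}; A=∅; R=[let p]⟩
[7] ⟨C=-3; E={y↦1}; A=∅; R=[app :: let p]⟩
[8] ⟨C=(λx. ((λw. 1) 5)); E={y↦1}; A=[-3]; R=[let p]⟩
[9] ⟨C=((λw. 1) 5); E={x↦-3, y↦1}; A=∅; R=[let p]⟩
[10] ⟨C=5; E={x↦-3, y↦1}; A=∅; R=[app :: let p]⟩
[11] ⟨C=(λw. 1); E={x↦-3, y↦1}; A=[5]; R=[let p]⟩
[12] ⟨C=1; E={w↦5, x↦-3, y↦1}; A=∅; R=[let p]⟩
[13] ⟨C=((λu. (3 - u)) (if0 (p * 2) then 4 else -1)); E={p↦1}; A=∅; R=∅⟩
[14] ⟨C=(if0 (p * 2) then 4 else -1); E={p↦1}; A=∅; R=[app]⟩
[15] ⟨C=(p * 2); E={p↦1}; A=∅; R=[if0 :: app]⟩
[16] ⟨C=p; E={p↦1}; A=∅; R=[mulR :: if0 :: app]⟩
[17] ⟨C=2; E={p↦1}; A=∅; R=[mulL(1) :: if0 :: app]⟩
[18] ⟨C=-1; E={p↦1}; A=∅; R=[app]⟩
[19] ⟨C=(λu. (3 - u)); E={p↦1}; A=[-1]; R=∅⟩
[20] ⟨C=(3 - u); E={u↦-1, p↦1}; A=∅; R=∅⟩
[21] ⟨C=3; E={u↦-1, p↦1}; A=∅; R=[subR]⟩
[22] ⟨C=u; E={u↦-1, p↦1}; A=∅; R=[subL(3)]⟩
→ final value 4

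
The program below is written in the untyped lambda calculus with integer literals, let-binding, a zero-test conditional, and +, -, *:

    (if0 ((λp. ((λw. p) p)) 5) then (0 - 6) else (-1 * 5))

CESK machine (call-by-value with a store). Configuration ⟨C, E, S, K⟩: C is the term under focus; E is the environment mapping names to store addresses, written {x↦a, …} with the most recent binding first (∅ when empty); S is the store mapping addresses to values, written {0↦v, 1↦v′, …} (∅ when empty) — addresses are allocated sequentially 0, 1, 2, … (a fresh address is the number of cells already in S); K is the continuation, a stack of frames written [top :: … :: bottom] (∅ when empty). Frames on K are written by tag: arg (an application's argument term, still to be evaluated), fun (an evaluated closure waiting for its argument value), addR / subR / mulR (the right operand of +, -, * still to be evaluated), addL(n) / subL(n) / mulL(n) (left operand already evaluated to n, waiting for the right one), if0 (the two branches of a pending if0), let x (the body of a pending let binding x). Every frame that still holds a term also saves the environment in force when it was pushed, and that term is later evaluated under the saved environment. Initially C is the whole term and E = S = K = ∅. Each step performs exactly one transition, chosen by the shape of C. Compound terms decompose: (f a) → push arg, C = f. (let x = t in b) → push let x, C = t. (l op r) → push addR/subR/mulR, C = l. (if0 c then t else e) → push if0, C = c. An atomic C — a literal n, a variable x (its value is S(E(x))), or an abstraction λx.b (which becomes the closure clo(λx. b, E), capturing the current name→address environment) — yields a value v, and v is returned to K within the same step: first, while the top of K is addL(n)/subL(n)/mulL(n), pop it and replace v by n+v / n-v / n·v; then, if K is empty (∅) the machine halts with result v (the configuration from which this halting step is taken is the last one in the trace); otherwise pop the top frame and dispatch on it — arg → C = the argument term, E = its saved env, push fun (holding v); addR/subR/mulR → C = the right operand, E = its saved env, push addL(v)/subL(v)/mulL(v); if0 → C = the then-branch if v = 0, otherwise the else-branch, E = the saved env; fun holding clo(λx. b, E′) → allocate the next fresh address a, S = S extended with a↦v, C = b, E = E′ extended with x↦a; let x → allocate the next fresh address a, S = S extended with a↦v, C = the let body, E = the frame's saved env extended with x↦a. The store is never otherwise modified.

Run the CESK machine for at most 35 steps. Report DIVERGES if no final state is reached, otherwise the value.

step 0: ⟨C=(if0 ((λp. ((λw. p) p)) 5) then (0 - 6) else (-1 * 5)); E=∅; S=∅; K=∅⟩
step 1: ⟨C=((λp. ((λw. p) p)) 5); E=∅; S=∅; K=[if0]⟩
step 2: ⟨C=(λp. ((λw. p) p)); E=∅; S=∅; K=[arg :: if0]⟩
step 3: ⟨C=5; E=∅; S=∅; K=[fun :: if0]⟩
step 4: ⟨C=((λw. p) p); E={p↦0}; S={0↦5}; K=[if0]⟩
step 5: ⟨C=(λw. p); E={p↦0}; S={0↦5}; K=[arg :: if0]⟩
step 6: ⟨C=p; E={p↦0}; S={0↦5}; K=[fun :: if0]⟩
step 7: ⟨C=p; E={w↦1, p↦0}; S={0↦5, 1↦5}; K=[if0]⟩
step 8: ⟨C=(-1 * 5); E=∅; S={0↦5, 1↦5}; K=∅⟩
step 9: ⟨C=-1; E=∅; S={0↦5, 1↦5}; K=[mulR]⟩
step 10: ⟨C=5; E=∅; S={0↦5, 1↦5}; K=[mulL(-1)]⟩
→ final value -5

Answer: -5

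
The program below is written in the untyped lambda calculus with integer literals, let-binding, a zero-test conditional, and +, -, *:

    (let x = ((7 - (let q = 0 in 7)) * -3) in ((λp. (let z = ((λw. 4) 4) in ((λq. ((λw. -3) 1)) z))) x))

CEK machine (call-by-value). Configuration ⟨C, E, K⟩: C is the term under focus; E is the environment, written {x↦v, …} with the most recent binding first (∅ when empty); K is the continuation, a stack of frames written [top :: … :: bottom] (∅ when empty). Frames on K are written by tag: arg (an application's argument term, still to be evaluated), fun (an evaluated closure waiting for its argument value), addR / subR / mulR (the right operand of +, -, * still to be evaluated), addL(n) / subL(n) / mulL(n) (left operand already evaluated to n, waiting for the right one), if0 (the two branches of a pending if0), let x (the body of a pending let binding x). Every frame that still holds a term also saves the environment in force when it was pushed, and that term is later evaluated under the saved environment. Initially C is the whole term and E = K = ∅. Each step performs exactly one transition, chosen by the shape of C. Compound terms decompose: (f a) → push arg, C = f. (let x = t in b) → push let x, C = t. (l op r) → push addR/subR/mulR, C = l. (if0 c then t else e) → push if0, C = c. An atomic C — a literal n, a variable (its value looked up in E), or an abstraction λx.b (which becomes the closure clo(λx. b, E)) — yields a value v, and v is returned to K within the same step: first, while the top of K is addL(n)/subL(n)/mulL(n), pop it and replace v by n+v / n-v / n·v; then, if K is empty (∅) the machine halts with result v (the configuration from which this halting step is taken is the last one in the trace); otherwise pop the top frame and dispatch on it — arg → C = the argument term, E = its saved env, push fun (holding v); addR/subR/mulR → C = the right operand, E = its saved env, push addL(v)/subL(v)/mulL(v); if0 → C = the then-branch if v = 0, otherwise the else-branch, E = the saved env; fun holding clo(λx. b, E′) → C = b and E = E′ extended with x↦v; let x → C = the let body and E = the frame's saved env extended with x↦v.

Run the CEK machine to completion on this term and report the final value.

step 0: <C=(let x = ((7 - (let q = 0 in 7)) * -3) in ((λp. (let z = ((λw. 4) 4) in ((λq. ((λw. -3) 1)) z))) x)), E=∅, K=∅>
step 1: <C=((7 - (let q = 0 in 7)) * -3), E=∅, K=[let x]>
step 2: <C=(7 - (let q = 0 in 7)), E=∅, K=[mulR :: let x]>
step 3: <C=7, E=∅, K=[subR :: mulR :: let x]>
step 4: <C=(let q = 0 in 7), E=∅, K=[subL(7) :: mulR :: let x]>
step 5: <C=0, E=∅, K=[let q :: subL(7) :: mulR :: let x]>
step 6: <C=7, E={q↦0}, K=[subL(7) :: mulR :: let x]>
step 7: <C=-3, E=∅, K=[mulL(0) :: let x]>
step 8: <C=((λp. (let z = ((λw. 4) 4) in ((λq. ((λw. -3) 1)) z))) x), E={x↦0}, K=∅>
step 9: <C=(λp. (let z = ((λw. 4) 4) in ((λq. ((λw. -3) 1)) z))), E={x↦0}, K=[arg]>
step 10: <C=x, E={x↦0}, K=[fun]>
step 11: <C=(let z = ((λw. 4) 4) in ((λq. ((λw. -3) 1)) z)), E={p↦0, x↦0}, K=∅>
step 12: <C=((λw. 4) 4), E={p↦0, x↦0}, K=[let z]>
step 13: <C=(λw. 4), E={p↦0, x↦0}, K=[arg :: let z]>
step 14: <C=4, E={p↦0, x↦0}, K=[fun :: let z]>
step 15: <C=4, E={w↦4, p↦0, x↦0}, K=[let z]>
step 16: <C=((λq. ((λw. -3) 1)) z), E={z↦4, p↦0, x↦0}, K=∅>
step 17: <C=(λq. ((λw. -3) 1)), E={z↦4, p↦0, x↦0}, K=[arg]>
step 18: <C=z, E={z↦4, p↦0, x↦0}, K=[fun]>
step 19: <C=((λw. -3) 1), E={q↦4, z↦4, p↦0, x↦0}, K=∅>
step 20: <C=(λw. -3), E={q↦4, z↦4, p↦0, x↦0}, K=[arg]>
step 21: <C=1, E={q↦4, z↦4, p↦0, x↦0}, K=[fun]>
step 22: <C=-3, E={w↦1, q↦4, z↦4, p↦0, x↦0}, K=∅>
→ final value -3

Answer: -3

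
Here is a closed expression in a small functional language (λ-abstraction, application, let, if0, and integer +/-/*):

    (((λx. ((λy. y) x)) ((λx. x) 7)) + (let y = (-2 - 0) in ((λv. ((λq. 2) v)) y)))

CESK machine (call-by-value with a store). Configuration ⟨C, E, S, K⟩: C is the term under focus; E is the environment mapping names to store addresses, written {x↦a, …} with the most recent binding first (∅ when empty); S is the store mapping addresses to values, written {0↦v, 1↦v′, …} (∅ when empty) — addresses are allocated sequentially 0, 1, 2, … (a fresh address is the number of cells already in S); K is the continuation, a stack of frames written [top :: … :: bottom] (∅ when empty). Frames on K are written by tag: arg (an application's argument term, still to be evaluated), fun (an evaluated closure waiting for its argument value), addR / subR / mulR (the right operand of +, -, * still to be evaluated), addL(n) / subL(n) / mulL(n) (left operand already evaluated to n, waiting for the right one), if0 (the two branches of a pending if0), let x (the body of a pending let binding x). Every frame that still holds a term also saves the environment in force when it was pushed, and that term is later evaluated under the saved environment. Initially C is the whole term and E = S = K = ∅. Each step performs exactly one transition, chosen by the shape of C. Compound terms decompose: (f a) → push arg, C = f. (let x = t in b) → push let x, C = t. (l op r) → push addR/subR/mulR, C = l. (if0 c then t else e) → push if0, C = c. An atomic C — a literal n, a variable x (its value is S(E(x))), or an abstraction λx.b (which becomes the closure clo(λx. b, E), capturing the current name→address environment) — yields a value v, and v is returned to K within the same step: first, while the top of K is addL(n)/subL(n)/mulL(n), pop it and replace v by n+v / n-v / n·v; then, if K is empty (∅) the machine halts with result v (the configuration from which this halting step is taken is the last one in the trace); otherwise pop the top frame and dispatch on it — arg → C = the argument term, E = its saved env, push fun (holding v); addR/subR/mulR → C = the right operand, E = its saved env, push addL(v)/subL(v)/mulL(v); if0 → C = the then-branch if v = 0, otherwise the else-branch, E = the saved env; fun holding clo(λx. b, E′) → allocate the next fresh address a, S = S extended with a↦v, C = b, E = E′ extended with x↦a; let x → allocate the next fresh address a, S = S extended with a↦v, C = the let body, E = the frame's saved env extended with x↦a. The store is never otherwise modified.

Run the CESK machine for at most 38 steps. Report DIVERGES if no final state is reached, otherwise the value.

Answer: 9

Execution trace:
step 0: [C=(((λx. ((λy. y) x)) ((λx. x) 7)) + (let y = (-2 - 0) in ((λv. ((λq. 2) v)) y))) | E=∅ | S=∅ | K=∅]
step 1: [C=((λx. ((λy. y) x)) ((λx. x) 7)) | E=∅ | S=∅ | K=[addR]]
step 2: [C=(λx. ((λy. y) x)) | E=∅ | S=∅ | K=[arg :: addR]]
step 3: [C=((λx. x) 7) | E=∅ | S=∅ | K=[fun :: addR]]
step 4: [C=(λx. x) | E=∅ | S=∅ | K=[arg :: fun :: addR]]
step 5: [C=7 | E=∅ | S=∅ | K=[fun :: fun :: addR]]
step 6: [C=x | E={x↦0} | S={0↦7} | K=[fun :: addR]]
step 7: [C=((λy. y) x) | E={x↦1} | S={0↦7, 1↦7} | K=[addR]]
step 8: [C=(λy. y) | E={x↦1} | S={0↦7, 1↦7} | K=[arg :: addR]]
step 9: [C=x | E={x↦1} | S={0↦7, 1↦7} | K=[fun :: addR]]
step 10: [C=y | E={y↦2, x↦1} | S={0↦7, 1↦7, 2↦7} | K=[addR]]
step 11: [C=(let y = (-2 - 0) in ((λv. ((λq. 2) v)) y)) | E=∅ | S={0↦7, 1↦7, 2↦7} | K=[addL(7)]]
step 12: [C=(-2 - 0) | E=∅ | S={0↦7, 1↦7, 2↦7} | K=[let y :: addL(7)]]
step 13: [C=-2 | E=∅ | S={0↦7, 1↦7, 2↦7} | K=[subR :: let y :: addL(7)]]
step 14: [C=0 | E=∅ | S={0↦7, 1↦7, 2↦7} | K=[subL(-2) :: let y :: addL(7)]]
step 15: [C=((λv. ((λq. 2) v)) y) | E={y↦3} | S={0↦7, 1↦7, 2↦7, 3↦-2} | K=[addL(7)]]
step 16: [C=(λv. ((λq. 2) v)) | E={y↦3} | S={0↦7, 1↦7, 2↦7, 3↦-2} | K=[arg :: addL(7)]]
step 17: [C=y | E={y↦3} | S={0↦7, 1↦7, 2↦7, 3↦-2} | K=[fun :: addL(7)]]
step 18: [C=((λq. 2) v) | E={v↦4, y↦3} | S={0↦7, 1↦7, 2↦7, 3↦-2, 4↦-2} | K=[addL(7)]]
step 19: [C=(λq. 2) | E={v↦4, y↦3} | S={0↦7, 1↦7, 2↦7, 3↦-2, 4↦-2} | K=[arg :: addL(7)]]
step 20: [C=v | E={v↦4, y↦3} | S={0↦7, 1↦7, 2↦7, 3↦-2, 4↦-2} | K=[fun :: addL(7)]]
step 21: [C=2 | E={q↦5, v↦4, y↦3} | S={0↦7, 1↦7, 2↦7, 3↦-2, 4↦-2, 5↦-2} | K=[addL(7)]]
→ final value 9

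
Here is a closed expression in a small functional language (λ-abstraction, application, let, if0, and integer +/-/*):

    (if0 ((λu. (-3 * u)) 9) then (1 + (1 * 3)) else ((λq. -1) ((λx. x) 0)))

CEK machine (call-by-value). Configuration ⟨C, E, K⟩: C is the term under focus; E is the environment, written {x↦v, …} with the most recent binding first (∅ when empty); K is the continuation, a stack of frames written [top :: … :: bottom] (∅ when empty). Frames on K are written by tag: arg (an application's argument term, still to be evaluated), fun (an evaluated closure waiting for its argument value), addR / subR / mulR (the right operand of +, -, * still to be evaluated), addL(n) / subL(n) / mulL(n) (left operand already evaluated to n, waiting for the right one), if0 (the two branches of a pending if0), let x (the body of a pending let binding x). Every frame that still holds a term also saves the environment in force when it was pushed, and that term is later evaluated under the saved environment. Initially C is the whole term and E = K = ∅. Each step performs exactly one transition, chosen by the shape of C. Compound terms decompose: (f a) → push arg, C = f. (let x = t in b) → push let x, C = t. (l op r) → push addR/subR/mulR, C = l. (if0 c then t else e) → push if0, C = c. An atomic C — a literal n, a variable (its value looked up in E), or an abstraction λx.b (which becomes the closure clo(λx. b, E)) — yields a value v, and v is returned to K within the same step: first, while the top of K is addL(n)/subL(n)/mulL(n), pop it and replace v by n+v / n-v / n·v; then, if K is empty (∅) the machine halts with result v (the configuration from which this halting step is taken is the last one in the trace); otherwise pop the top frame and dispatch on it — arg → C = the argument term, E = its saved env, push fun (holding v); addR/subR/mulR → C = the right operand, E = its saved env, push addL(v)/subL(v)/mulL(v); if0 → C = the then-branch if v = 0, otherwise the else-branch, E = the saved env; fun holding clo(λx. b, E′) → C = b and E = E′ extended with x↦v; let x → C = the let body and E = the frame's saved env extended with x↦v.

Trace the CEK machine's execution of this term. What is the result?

Answer: -1

Execution trace:
step 0: <C=(if0 ((λu. (-3 * u)) 9) then (1 + (1 * 3)) else ((λq. -1) ((λx. x) 0))), E=∅, K=∅>
step 1: <C=((λu. (-3 * u)) 9), E=∅, K=[if0]>
step 2: <C=(λu. (-3 * u)), E=∅, K=[arg :: if0]>
step 3: <C=9, E=∅, K=[fun :: if0]>
step 4: <C=(-3 * u), E={u↦9}, K=[if0]>
step 5: <C=-3, E={u↦9}, K=[mulR :: if0]>
step 6: <C=u, E={u↦9}, K=[mulL(-3) :: if0]>
step 7: <C=((λq. -1) ((λx. x) 0)), E=∅, K=∅>
step 8: <C=(λq. -1), E=∅, K=[arg]>
step 9: <C=((λx. x) 0), E=∅, K=[fun]>
step 10: <C=(λx. x), E=∅, K=[arg :: fun]>
step 11: <C=0, E=∅, K=[fun :: fun]>
step 12: <C=x, E={x↦0}, K=[fun]>
step 13: <C=-1, E={q↦0}, K=∅>
→ final value -1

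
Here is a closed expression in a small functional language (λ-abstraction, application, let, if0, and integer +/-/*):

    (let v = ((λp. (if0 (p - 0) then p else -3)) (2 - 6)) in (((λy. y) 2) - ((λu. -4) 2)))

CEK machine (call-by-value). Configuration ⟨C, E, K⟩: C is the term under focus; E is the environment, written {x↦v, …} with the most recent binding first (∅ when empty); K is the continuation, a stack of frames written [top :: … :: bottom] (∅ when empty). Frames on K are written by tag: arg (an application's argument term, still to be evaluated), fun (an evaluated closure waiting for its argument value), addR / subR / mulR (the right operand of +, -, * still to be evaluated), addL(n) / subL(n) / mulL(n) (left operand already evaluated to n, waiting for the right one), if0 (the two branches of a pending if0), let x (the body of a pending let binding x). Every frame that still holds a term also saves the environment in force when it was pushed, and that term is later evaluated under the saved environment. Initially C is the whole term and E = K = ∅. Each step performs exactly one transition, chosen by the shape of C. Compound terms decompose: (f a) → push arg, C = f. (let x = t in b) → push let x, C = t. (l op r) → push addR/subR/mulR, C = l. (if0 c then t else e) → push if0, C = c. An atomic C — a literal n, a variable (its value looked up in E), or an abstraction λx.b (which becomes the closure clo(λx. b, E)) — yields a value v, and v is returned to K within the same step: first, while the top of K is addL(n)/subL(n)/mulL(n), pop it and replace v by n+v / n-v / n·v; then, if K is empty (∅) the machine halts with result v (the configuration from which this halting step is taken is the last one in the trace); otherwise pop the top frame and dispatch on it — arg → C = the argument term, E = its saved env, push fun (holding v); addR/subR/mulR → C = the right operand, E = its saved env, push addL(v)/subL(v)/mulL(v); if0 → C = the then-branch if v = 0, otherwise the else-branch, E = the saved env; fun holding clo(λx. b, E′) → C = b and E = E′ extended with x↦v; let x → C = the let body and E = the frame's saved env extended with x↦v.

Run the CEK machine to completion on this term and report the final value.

Answer: 6

Derivation:
step 0: ⟨C=(let v = ((λp. (if0 (p - 0) then p else -3)) (2 - 6)) in (((λy. y) 2) - ((λu. -4) 2))); E=∅; K=∅⟩
step 1: ⟨C=((λp. (if0 (p - 0) then p else -3)) (2 - 6)); E=∅; K=[let v]⟩
step 2: ⟨C=(λp. (if0 (p - 0) then p else -3)); E=∅; K=[arg :: let v]⟩
step 3: ⟨C=(2 - 6); E=∅; K=[fun :: let v]⟩
step 4: ⟨C=2; E=∅; K=[subR :: fun :: let v]⟩
step 5: ⟨C=6; E=∅; K=[subL(2) :: fun :: let v]⟩
step 6: ⟨C=(if0 (p - 0) then p else -3); E={p↦-4}; K=[let v]⟩
step 7: ⟨C=(p - 0); E={p↦-4}; K=[if0 :: let v]⟩
step 8: ⟨C=p; E={p↦-4}; K=[subR :: if0 :: let v]⟩
step 9: ⟨C=0; E={p↦-4}; K=[subL(-4) :: if0 :: let v]⟩
step 10: ⟨C=-3; E={p↦-4}; K=[let v]⟩
step 11: ⟨C=(((λy. y) 2) - ((λu. -4) 2)); E={v↦-3}; K=∅⟩
step 12: ⟨C=((λy. y) 2); E={v↦-3}; K=[subR]⟩
step 13: ⟨C=(λy. y); E={v↦-3}; K=[arg :: subR]⟩
step 14: ⟨C=2; E={v↦-3}; K=[fun :: subR]⟩
step 15: ⟨C=y; E={y↦2, v↦-3}; K=[subR]⟩
step 16: ⟨C=((λu. -4) 2); E={v↦-3}; K=[subL(2)]⟩
step 17: ⟨C=(λu. -4); E={v↦-3}; K=[arg :: subL(2)]⟩
step 18: ⟨C=2; E={v↦-3}; K=[fun :: subL(2)]⟩
step 19: ⟨C=-4; E={u↦2, v↦-3}; K=[subL(2)]⟩
→ final value 6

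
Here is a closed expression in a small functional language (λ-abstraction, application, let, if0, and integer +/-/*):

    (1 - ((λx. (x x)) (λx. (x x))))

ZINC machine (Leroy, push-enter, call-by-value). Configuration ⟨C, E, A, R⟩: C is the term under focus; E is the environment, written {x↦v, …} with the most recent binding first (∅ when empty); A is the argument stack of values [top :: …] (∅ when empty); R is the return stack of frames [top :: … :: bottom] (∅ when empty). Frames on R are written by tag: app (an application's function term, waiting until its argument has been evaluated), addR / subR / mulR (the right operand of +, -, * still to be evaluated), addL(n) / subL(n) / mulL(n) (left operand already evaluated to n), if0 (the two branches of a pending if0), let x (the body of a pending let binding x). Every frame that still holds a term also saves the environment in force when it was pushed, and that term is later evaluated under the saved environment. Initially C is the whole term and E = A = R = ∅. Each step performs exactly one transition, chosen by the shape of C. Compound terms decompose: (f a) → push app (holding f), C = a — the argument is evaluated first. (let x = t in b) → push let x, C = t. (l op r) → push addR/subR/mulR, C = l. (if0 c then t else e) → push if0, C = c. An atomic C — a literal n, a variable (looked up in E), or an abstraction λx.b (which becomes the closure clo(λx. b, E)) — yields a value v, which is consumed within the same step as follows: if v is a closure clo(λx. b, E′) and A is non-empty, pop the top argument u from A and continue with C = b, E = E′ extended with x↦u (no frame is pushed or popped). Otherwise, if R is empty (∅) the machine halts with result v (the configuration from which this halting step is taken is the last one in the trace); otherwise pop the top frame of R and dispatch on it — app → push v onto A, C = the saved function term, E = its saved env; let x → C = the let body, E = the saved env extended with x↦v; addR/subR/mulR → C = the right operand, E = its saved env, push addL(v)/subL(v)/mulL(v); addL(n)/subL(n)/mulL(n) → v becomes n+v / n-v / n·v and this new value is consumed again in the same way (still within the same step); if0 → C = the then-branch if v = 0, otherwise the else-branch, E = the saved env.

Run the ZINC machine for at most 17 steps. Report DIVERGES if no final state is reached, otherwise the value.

0. ⟨C=(1 - ((λx. (x x)) (λx. (x x)))); E=∅; A=∅; R=∅⟩
1. ⟨C=1; E=∅; A=∅; R=[subR]⟩
2. ⟨C=((λx. (x x)) (λx. (x x))); E=∅; A=∅; R=[subL(1)]⟩
3. ⟨C=(λx. (x x)); E=∅; A=∅; R=[app :: subL(1)]⟩
4. ⟨C=(λx. (x x)); E=∅; A=[clo(λx. (x x), ∅)]; R=[subL(1)]⟩
5. ⟨C=(x x); E={x↦clo(λx. (x x), ∅)}; A=∅; R=[subL(1)]⟩
6. ⟨C=x; E={x↦clo(λx. (x x), ∅)}; A=∅; R=[app :: subL(1)]⟩
7. ⟨C=x; E={x↦clo(λx. (x x), ∅)}; A=[clo(λx. (x x), ∅)]; R=[subL(1)]⟩
… configuration repeats with period 3 (steps 5–7 recur indefinitely) …

Answer: DIVERGES (no final state within 17 steps)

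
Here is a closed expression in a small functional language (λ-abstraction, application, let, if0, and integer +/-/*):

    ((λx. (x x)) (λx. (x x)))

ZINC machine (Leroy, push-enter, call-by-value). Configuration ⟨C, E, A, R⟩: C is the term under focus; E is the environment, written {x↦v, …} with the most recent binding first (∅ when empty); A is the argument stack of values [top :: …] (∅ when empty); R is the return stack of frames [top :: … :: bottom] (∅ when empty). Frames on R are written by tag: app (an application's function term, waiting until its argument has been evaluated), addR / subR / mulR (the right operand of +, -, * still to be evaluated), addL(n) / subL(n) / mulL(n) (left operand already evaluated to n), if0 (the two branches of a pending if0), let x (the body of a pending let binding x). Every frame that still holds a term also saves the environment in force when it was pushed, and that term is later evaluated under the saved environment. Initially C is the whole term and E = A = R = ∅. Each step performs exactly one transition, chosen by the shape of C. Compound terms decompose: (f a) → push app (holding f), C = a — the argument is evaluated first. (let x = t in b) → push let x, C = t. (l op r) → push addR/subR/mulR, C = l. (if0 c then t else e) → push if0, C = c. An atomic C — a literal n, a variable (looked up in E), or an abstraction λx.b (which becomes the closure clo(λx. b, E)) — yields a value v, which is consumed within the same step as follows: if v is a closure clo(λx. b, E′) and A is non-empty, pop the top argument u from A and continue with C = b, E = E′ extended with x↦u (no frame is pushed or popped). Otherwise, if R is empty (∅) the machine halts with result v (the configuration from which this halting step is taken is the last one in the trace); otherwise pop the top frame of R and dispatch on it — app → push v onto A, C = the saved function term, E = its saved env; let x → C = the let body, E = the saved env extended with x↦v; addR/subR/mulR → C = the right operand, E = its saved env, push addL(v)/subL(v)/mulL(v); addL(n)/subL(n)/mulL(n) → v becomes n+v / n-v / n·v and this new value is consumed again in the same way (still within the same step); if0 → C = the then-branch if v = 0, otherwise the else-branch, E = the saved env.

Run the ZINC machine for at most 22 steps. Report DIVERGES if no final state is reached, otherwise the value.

Answer: DIVERGES (no final state within 22 steps)

Execution trace:
t=0: <C=((λx. (x x)) (λx. (x x))), E=∅, A=∅, R=∅>
t=1: <C=(λx. (x x)), E=∅, A=∅, R=[app]>
t=2: <C=(λx. (x x)), E=∅, A=[clo(λx. (x x), ∅)], R=∅>
t=3: <C=(x x), E={x↦clo(λx. (x x), ∅)}, A=∅, R=∅>
t=4: <C=x, E={x↦clo(λx. (x x), ∅)}, A=∅, R=[app]>
t=5: <C=x, E={x↦clo(λx. (x x), ∅)}, A=[clo(λx. (x x), ∅)], R=∅>
… configuration repeats with period 3 (steps 3–5 recur indefinitely) …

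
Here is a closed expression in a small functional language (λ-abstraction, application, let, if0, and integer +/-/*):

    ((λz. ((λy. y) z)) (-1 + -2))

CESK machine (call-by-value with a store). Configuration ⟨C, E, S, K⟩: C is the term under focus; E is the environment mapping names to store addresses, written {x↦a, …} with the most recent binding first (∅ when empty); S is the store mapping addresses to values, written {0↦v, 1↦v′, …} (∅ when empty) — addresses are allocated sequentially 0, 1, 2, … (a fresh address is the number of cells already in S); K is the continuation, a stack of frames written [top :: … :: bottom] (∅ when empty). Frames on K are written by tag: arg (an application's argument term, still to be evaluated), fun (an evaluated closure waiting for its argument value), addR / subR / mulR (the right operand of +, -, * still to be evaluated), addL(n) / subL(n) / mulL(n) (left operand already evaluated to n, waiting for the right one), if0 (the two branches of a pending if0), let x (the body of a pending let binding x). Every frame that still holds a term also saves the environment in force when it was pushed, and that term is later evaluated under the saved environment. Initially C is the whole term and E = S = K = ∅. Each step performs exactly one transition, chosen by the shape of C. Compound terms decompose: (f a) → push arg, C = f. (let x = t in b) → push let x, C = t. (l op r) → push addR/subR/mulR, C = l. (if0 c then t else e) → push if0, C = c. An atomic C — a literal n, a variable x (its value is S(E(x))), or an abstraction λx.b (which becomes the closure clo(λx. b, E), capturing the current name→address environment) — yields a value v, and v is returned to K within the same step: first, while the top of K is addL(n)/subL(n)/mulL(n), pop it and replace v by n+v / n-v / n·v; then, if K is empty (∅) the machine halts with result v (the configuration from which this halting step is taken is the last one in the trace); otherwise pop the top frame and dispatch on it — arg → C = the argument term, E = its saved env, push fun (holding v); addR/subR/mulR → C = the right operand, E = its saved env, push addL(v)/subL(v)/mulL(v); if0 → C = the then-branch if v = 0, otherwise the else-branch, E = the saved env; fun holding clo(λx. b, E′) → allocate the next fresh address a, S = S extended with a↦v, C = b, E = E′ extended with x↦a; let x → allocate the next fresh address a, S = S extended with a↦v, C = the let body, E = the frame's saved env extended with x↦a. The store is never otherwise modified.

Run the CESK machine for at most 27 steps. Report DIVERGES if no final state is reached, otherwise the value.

[0] [C=((λz. ((λy. y) z)) (-1 + -2)) | E=∅ | S=∅ | K=∅]
[1] [C=(λz. ((λy. y) z)) | E=∅ | S=∅ | K=[arg]]
[2] [C=(-1 + -2) | E=∅ | S=∅ | K=[fun]]
[3] [C=-1 | E=∅ | S=∅ | K=[addR :: fun]]
[4] [C=-2 | E=∅ | S=∅ | K=[addL(-1) :: fun]]
[5] [C=((λy. y) z) | E={z↦0} | S={0↦-3} | K=∅]
[6] [C=(λy. y) | E={z↦0} | S={0↦-3} | K=[arg]]
[7] [C=z | E={z↦0} | S={0↦-3} | K=[fun]]
[8] [C=y | E={y↦1, z↦0} | S={0↦-3, 1↦-3} | K=∅]
→ final value -3

Answer: -3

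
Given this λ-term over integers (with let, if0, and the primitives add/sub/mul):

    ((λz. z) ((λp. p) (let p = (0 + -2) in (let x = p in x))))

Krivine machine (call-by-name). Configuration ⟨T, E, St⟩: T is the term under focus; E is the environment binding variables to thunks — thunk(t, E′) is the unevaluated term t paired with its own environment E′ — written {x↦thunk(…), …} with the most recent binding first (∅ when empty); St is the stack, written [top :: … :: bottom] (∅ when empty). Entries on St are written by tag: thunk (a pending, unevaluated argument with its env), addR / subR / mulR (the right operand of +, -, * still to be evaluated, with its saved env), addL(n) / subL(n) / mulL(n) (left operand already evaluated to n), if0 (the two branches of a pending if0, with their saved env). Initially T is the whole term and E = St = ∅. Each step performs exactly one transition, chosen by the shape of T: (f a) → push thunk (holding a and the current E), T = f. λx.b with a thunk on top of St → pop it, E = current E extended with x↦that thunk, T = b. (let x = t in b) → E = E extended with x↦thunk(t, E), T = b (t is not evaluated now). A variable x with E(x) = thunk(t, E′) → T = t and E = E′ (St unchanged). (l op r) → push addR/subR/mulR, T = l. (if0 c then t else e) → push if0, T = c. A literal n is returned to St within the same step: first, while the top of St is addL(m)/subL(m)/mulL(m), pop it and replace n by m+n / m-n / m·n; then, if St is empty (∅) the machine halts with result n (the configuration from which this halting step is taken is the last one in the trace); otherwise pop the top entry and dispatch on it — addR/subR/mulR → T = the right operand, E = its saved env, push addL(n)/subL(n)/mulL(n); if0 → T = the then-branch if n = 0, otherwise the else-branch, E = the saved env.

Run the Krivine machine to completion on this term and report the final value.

0. [T=((λz. z) ((λp. p) (let p = (0 + -2) in (let x = p in x)))) | E=∅ | St=∅]
1. [T=(λz. z) | E=∅ | St=[thunk]]
2. [T=z | E={z↦thunk(((λp. p) (let p = (0 + -2) in (let x = p in x))), ∅)} | St=∅]
3. [T=((λp. p) (let p = (0 + -2) in (let x = p in x))) | E=∅ | St=∅]
4. [T=(λp. p) | E=∅ | St=[thunk]]
5. [T=p | E={p↦thunk((let p = (0 + -2) in (let x = p in x)), ∅)} | St=∅]
6. [T=(let p = (0 + -2) in (let x = p in x)) | E=∅ | St=∅]
7. [T=(let x = p in x) | E={p↦thunk((0 + -2), ∅)} | St=∅]
8. [T=x | E={x↦thunk(p, {p↦thunk((0 + -2), ∅)}), p↦thunk((0 + -2), ∅)} | St=∅]
9. [T=p | E={p↦thunk((0 + -2), ∅)} | St=∅]
10. [T=(0 + -2) | E=∅ | St=∅]
11. [T=0 | E=∅ | St=[addR]]
12. [T=-2 | E=∅ | St=[addL(0)]]
→ final value -2

Answer: -2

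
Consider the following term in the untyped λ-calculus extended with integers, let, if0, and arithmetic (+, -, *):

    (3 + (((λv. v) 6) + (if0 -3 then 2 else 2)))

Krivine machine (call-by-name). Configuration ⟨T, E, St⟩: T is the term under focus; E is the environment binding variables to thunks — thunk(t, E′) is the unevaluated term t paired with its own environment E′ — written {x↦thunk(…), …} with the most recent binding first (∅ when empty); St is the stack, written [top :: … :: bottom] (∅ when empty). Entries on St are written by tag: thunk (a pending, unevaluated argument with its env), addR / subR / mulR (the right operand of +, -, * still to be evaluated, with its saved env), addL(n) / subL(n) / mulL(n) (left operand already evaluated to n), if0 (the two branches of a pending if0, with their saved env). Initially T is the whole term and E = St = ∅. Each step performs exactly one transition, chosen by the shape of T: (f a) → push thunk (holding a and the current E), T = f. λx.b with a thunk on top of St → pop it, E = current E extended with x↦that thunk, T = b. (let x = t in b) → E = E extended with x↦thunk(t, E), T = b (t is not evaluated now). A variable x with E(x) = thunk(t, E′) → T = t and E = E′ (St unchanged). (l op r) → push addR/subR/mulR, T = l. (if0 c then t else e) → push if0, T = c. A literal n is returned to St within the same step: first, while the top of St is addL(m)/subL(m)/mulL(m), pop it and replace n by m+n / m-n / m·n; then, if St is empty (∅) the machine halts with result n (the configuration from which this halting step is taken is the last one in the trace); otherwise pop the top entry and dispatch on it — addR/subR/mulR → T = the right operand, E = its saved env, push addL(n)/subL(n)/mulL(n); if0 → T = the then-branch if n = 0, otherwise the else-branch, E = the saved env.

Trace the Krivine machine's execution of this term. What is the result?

[0] [T=(3 + (((λv. v) 6) + (if0 -3 then 2 else 2))) | E=∅ | St=∅]
[1] [T=3 | E=∅ | St=[addR]]
[2] [T=(((λv. v) 6) + (if0 -3 then 2 else 2)) | E=∅ | St=[addL(3)]]
[3] [T=((λv. v) 6) | E=∅ | St=[addR :: addL(3)]]
[4] [T=(λv. v) | E=∅ | St=[thunk :: addR :: addL(3)]]
[5] [T=v | E={v↦thunk(6, ∅)} | St=[addR :: addL(3)]]
[6] [T=6 | E=∅ | St=[addR :: addL(3)]]
[7] [T=(if0 -3 then 2 else 2) | E=∅ | St=[addL(6) :: addL(3)]]
[8] [T=-3 | E=∅ | St=[if0 :: addL(6) :: addL(3)]]
[9] [T=2 | E=∅ | St=[addL(6) :: addL(3)]]
→ final value 11

Answer: 11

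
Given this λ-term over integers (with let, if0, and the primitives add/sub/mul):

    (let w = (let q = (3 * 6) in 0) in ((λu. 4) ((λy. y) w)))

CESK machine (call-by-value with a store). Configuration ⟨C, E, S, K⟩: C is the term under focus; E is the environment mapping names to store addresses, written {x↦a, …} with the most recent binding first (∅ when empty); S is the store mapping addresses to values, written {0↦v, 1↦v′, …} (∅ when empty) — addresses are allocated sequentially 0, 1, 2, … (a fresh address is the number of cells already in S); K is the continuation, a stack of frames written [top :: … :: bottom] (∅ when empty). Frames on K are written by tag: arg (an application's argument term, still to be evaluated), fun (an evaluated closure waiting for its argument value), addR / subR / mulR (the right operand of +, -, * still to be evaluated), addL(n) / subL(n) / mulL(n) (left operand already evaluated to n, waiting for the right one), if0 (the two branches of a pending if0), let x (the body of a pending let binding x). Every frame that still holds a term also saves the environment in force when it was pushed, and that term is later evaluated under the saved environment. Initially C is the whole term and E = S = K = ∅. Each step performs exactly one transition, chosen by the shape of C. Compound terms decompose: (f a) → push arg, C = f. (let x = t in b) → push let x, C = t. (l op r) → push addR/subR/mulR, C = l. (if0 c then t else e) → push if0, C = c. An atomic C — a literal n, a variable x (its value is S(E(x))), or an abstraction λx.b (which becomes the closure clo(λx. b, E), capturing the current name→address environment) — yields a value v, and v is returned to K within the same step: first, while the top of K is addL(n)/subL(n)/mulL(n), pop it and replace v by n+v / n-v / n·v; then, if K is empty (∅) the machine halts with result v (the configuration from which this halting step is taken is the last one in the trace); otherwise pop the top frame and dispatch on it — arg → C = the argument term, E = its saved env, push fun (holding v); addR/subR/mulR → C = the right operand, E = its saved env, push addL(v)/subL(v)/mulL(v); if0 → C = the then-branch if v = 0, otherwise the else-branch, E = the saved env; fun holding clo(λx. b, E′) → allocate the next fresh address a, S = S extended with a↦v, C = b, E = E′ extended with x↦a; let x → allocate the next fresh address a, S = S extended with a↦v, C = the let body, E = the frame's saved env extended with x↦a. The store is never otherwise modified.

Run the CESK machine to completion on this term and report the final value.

Answer: 4

Machine steps:
step 0: ⟨C=(let w = (let q = (3 * 6) in 0) in ((λu. 4) ((λy. y) w))); E=∅; S=∅; K=∅⟩
step 1: ⟨C=(let q = (3 * 6) in 0); E=∅; S=∅; K=[let w]⟩
step 2: ⟨C=(3 * 6); E=∅; S=∅; K=[let q :: let w]⟩
step 3: ⟨C=3; E=∅; S=∅; K=[mulR :: let q :: let w]⟩
step 4: ⟨C=6; E=∅; S=∅; K=[mulL(3) :: let q :: let w]⟩
step 5: ⟨C=0; E={q↦0}; S={0↦18}; K=[let w]⟩
step 6: ⟨C=((λu. 4) ((λy. y) w)); E={w↦1}; S={0↦18, 1↦0}; K=∅⟩
step 7: ⟨C=(λu. 4); E={w↦1}; S={0↦18, 1↦0}; K=[arg]⟩
step 8: ⟨C=((λy. y) w); E={w↦1}; S={0↦18, 1↦0}; K=[fun]⟩
step 9: ⟨C=(λy. y); E={w↦1}; S={0↦18, 1↦0}; K=[arg :: fun]⟩
step 10: ⟨C=w; E={w↦1}; S={0↦18, 1↦0}; K=[fun :: fun]⟩
step 11: ⟨C=y; E={y↦2, w↦1}; S={0↦18, 1↦0, 2↦0}; K=[fun]⟩
step 12: ⟨C=4; E={u↦3, w↦1}; S={0↦18, 1↦0, 2↦0, 3↦0}; K=∅⟩
→ final value 4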